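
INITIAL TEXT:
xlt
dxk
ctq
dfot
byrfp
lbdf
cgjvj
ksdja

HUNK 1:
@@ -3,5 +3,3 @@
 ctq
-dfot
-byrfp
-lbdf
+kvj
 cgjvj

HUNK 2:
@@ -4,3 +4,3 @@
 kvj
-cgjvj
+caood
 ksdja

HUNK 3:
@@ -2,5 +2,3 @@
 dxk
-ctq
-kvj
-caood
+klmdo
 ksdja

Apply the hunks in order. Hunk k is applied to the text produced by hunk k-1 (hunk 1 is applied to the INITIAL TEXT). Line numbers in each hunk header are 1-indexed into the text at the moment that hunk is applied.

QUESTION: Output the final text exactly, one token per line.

Answer: xlt
dxk
klmdo
ksdja

Derivation:
Hunk 1: at line 3 remove [dfot,byrfp,lbdf] add [kvj] -> 6 lines: xlt dxk ctq kvj cgjvj ksdja
Hunk 2: at line 4 remove [cgjvj] add [caood] -> 6 lines: xlt dxk ctq kvj caood ksdja
Hunk 3: at line 2 remove [ctq,kvj,caood] add [klmdo] -> 4 lines: xlt dxk klmdo ksdja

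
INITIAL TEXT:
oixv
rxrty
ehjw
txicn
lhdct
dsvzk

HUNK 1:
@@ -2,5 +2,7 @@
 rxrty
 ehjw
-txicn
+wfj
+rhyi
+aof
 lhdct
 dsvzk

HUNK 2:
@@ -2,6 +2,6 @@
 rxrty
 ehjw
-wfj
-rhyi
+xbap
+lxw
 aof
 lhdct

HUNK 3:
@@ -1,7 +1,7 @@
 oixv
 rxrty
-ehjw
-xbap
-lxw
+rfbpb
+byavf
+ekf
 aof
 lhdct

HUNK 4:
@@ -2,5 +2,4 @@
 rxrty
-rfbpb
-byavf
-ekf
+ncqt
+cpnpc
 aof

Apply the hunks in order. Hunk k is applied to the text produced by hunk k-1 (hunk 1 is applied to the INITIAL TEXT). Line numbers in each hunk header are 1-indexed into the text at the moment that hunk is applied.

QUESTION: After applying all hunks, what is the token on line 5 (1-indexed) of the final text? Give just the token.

Answer: aof

Derivation:
Hunk 1: at line 2 remove [txicn] add [wfj,rhyi,aof] -> 8 lines: oixv rxrty ehjw wfj rhyi aof lhdct dsvzk
Hunk 2: at line 2 remove [wfj,rhyi] add [xbap,lxw] -> 8 lines: oixv rxrty ehjw xbap lxw aof lhdct dsvzk
Hunk 3: at line 1 remove [ehjw,xbap,lxw] add [rfbpb,byavf,ekf] -> 8 lines: oixv rxrty rfbpb byavf ekf aof lhdct dsvzk
Hunk 4: at line 2 remove [rfbpb,byavf,ekf] add [ncqt,cpnpc] -> 7 lines: oixv rxrty ncqt cpnpc aof lhdct dsvzk
Final line 5: aof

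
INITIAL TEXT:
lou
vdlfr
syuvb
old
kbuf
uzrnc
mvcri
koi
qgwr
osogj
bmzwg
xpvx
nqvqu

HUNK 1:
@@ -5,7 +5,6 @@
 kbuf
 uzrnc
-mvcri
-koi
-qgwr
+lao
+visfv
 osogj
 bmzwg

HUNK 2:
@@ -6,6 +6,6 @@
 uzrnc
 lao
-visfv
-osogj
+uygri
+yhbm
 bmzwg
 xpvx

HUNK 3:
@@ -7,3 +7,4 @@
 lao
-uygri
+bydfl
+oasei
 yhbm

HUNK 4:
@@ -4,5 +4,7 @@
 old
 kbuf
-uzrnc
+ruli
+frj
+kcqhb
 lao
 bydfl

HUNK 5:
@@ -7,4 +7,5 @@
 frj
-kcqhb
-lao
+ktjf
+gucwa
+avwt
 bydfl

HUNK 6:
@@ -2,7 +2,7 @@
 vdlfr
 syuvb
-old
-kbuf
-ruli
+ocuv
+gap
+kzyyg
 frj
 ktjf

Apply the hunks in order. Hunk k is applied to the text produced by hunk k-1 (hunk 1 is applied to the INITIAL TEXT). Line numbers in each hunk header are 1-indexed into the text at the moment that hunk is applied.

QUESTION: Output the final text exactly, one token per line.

Answer: lou
vdlfr
syuvb
ocuv
gap
kzyyg
frj
ktjf
gucwa
avwt
bydfl
oasei
yhbm
bmzwg
xpvx
nqvqu

Derivation:
Hunk 1: at line 5 remove [mvcri,koi,qgwr] add [lao,visfv] -> 12 lines: lou vdlfr syuvb old kbuf uzrnc lao visfv osogj bmzwg xpvx nqvqu
Hunk 2: at line 6 remove [visfv,osogj] add [uygri,yhbm] -> 12 lines: lou vdlfr syuvb old kbuf uzrnc lao uygri yhbm bmzwg xpvx nqvqu
Hunk 3: at line 7 remove [uygri] add [bydfl,oasei] -> 13 lines: lou vdlfr syuvb old kbuf uzrnc lao bydfl oasei yhbm bmzwg xpvx nqvqu
Hunk 4: at line 4 remove [uzrnc] add [ruli,frj,kcqhb] -> 15 lines: lou vdlfr syuvb old kbuf ruli frj kcqhb lao bydfl oasei yhbm bmzwg xpvx nqvqu
Hunk 5: at line 7 remove [kcqhb,lao] add [ktjf,gucwa,avwt] -> 16 lines: lou vdlfr syuvb old kbuf ruli frj ktjf gucwa avwt bydfl oasei yhbm bmzwg xpvx nqvqu
Hunk 6: at line 2 remove [old,kbuf,ruli] add [ocuv,gap,kzyyg] -> 16 lines: lou vdlfr syuvb ocuv gap kzyyg frj ktjf gucwa avwt bydfl oasei yhbm bmzwg xpvx nqvqu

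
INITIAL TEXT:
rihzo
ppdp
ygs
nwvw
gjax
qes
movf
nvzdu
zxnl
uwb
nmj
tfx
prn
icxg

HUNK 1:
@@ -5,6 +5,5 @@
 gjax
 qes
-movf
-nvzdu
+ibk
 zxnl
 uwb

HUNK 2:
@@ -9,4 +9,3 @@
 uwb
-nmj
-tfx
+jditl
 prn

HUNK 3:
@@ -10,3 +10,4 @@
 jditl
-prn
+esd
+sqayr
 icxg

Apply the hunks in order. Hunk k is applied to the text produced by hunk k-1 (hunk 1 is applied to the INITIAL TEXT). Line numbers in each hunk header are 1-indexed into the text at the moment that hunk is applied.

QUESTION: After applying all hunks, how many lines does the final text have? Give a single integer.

Answer: 13

Derivation:
Hunk 1: at line 5 remove [movf,nvzdu] add [ibk] -> 13 lines: rihzo ppdp ygs nwvw gjax qes ibk zxnl uwb nmj tfx prn icxg
Hunk 2: at line 9 remove [nmj,tfx] add [jditl] -> 12 lines: rihzo ppdp ygs nwvw gjax qes ibk zxnl uwb jditl prn icxg
Hunk 3: at line 10 remove [prn] add [esd,sqayr] -> 13 lines: rihzo ppdp ygs nwvw gjax qes ibk zxnl uwb jditl esd sqayr icxg
Final line count: 13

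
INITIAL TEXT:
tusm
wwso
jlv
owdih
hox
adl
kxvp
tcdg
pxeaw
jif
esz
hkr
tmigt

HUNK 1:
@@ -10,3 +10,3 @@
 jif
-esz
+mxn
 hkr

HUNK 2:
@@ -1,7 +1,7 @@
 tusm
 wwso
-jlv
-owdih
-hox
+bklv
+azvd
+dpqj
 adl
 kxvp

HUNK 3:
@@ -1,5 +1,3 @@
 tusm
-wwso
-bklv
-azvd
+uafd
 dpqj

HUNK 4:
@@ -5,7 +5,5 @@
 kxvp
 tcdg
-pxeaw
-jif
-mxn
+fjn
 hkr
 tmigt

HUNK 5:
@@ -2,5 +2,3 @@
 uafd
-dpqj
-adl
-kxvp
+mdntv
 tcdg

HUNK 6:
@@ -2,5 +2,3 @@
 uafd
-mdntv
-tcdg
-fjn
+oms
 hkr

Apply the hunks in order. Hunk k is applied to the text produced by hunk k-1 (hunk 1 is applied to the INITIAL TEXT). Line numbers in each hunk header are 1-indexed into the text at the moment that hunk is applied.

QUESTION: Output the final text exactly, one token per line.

Answer: tusm
uafd
oms
hkr
tmigt

Derivation:
Hunk 1: at line 10 remove [esz] add [mxn] -> 13 lines: tusm wwso jlv owdih hox adl kxvp tcdg pxeaw jif mxn hkr tmigt
Hunk 2: at line 1 remove [jlv,owdih,hox] add [bklv,azvd,dpqj] -> 13 lines: tusm wwso bklv azvd dpqj adl kxvp tcdg pxeaw jif mxn hkr tmigt
Hunk 3: at line 1 remove [wwso,bklv,azvd] add [uafd] -> 11 lines: tusm uafd dpqj adl kxvp tcdg pxeaw jif mxn hkr tmigt
Hunk 4: at line 5 remove [pxeaw,jif,mxn] add [fjn] -> 9 lines: tusm uafd dpqj adl kxvp tcdg fjn hkr tmigt
Hunk 5: at line 2 remove [dpqj,adl,kxvp] add [mdntv] -> 7 lines: tusm uafd mdntv tcdg fjn hkr tmigt
Hunk 6: at line 2 remove [mdntv,tcdg,fjn] add [oms] -> 5 lines: tusm uafd oms hkr tmigt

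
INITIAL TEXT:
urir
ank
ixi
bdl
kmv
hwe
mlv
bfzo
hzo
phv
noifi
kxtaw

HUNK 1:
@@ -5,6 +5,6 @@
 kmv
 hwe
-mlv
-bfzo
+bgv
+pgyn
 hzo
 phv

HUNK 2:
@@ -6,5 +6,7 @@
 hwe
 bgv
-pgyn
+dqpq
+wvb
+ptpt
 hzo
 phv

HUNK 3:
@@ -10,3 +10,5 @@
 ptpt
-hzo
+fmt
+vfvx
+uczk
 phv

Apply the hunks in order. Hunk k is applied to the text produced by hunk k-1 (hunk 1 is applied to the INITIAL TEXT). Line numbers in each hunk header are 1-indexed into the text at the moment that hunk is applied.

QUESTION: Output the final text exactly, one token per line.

Answer: urir
ank
ixi
bdl
kmv
hwe
bgv
dqpq
wvb
ptpt
fmt
vfvx
uczk
phv
noifi
kxtaw

Derivation:
Hunk 1: at line 5 remove [mlv,bfzo] add [bgv,pgyn] -> 12 lines: urir ank ixi bdl kmv hwe bgv pgyn hzo phv noifi kxtaw
Hunk 2: at line 6 remove [pgyn] add [dqpq,wvb,ptpt] -> 14 lines: urir ank ixi bdl kmv hwe bgv dqpq wvb ptpt hzo phv noifi kxtaw
Hunk 3: at line 10 remove [hzo] add [fmt,vfvx,uczk] -> 16 lines: urir ank ixi bdl kmv hwe bgv dqpq wvb ptpt fmt vfvx uczk phv noifi kxtaw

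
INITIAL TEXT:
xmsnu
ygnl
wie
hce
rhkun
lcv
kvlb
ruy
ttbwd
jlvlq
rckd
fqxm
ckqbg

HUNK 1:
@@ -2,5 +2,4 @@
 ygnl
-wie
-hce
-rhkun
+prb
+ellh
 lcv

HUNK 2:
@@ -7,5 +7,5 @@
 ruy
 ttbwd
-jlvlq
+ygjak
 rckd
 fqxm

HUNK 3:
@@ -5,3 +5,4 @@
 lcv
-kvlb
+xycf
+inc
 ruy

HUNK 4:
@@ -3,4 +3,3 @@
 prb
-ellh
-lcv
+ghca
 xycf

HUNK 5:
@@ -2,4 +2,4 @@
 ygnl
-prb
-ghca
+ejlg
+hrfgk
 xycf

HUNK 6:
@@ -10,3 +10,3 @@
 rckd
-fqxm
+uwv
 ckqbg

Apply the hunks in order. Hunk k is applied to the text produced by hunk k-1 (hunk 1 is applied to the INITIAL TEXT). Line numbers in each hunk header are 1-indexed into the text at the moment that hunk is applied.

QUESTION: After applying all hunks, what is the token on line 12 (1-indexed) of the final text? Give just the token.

Answer: ckqbg

Derivation:
Hunk 1: at line 2 remove [wie,hce,rhkun] add [prb,ellh] -> 12 lines: xmsnu ygnl prb ellh lcv kvlb ruy ttbwd jlvlq rckd fqxm ckqbg
Hunk 2: at line 7 remove [jlvlq] add [ygjak] -> 12 lines: xmsnu ygnl prb ellh lcv kvlb ruy ttbwd ygjak rckd fqxm ckqbg
Hunk 3: at line 5 remove [kvlb] add [xycf,inc] -> 13 lines: xmsnu ygnl prb ellh lcv xycf inc ruy ttbwd ygjak rckd fqxm ckqbg
Hunk 4: at line 3 remove [ellh,lcv] add [ghca] -> 12 lines: xmsnu ygnl prb ghca xycf inc ruy ttbwd ygjak rckd fqxm ckqbg
Hunk 5: at line 2 remove [prb,ghca] add [ejlg,hrfgk] -> 12 lines: xmsnu ygnl ejlg hrfgk xycf inc ruy ttbwd ygjak rckd fqxm ckqbg
Hunk 6: at line 10 remove [fqxm] add [uwv] -> 12 lines: xmsnu ygnl ejlg hrfgk xycf inc ruy ttbwd ygjak rckd uwv ckqbg
Final line 12: ckqbg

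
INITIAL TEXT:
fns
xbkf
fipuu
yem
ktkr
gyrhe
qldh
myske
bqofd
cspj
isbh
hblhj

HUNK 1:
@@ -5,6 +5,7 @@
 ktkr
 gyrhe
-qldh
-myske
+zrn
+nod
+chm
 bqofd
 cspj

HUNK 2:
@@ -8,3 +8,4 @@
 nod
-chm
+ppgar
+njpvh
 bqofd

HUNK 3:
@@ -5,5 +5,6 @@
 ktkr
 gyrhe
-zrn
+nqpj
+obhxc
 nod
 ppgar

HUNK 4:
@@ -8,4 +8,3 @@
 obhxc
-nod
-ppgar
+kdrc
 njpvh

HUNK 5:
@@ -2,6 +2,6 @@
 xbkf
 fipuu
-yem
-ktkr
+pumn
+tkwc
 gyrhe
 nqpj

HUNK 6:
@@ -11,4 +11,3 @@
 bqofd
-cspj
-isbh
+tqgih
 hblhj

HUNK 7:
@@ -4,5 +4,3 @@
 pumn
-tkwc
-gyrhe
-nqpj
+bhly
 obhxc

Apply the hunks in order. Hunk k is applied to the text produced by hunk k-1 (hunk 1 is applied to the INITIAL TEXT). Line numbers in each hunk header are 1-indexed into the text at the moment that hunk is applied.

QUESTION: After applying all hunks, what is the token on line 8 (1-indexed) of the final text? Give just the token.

Answer: njpvh

Derivation:
Hunk 1: at line 5 remove [qldh,myske] add [zrn,nod,chm] -> 13 lines: fns xbkf fipuu yem ktkr gyrhe zrn nod chm bqofd cspj isbh hblhj
Hunk 2: at line 8 remove [chm] add [ppgar,njpvh] -> 14 lines: fns xbkf fipuu yem ktkr gyrhe zrn nod ppgar njpvh bqofd cspj isbh hblhj
Hunk 3: at line 5 remove [zrn] add [nqpj,obhxc] -> 15 lines: fns xbkf fipuu yem ktkr gyrhe nqpj obhxc nod ppgar njpvh bqofd cspj isbh hblhj
Hunk 4: at line 8 remove [nod,ppgar] add [kdrc] -> 14 lines: fns xbkf fipuu yem ktkr gyrhe nqpj obhxc kdrc njpvh bqofd cspj isbh hblhj
Hunk 5: at line 2 remove [yem,ktkr] add [pumn,tkwc] -> 14 lines: fns xbkf fipuu pumn tkwc gyrhe nqpj obhxc kdrc njpvh bqofd cspj isbh hblhj
Hunk 6: at line 11 remove [cspj,isbh] add [tqgih] -> 13 lines: fns xbkf fipuu pumn tkwc gyrhe nqpj obhxc kdrc njpvh bqofd tqgih hblhj
Hunk 7: at line 4 remove [tkwc,gyrhe,nqpj] add [bhly] -> 11 lines: fns xbkf fipuu pumn bhly obhxc kdrc njpvh bqofd tqgih hblhj
Final line 8: njpvh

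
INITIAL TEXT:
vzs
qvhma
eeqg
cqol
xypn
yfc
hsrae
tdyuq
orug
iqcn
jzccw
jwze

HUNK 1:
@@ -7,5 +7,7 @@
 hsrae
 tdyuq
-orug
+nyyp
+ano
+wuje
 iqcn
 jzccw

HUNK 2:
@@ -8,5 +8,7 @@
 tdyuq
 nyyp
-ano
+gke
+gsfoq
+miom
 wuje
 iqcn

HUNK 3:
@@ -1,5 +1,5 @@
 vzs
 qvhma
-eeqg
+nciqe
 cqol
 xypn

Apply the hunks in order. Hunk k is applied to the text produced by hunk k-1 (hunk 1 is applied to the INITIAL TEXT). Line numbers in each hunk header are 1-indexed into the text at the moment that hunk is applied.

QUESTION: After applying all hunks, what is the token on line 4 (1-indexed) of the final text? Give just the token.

Answer: cqol

Derivation:
Hunk 1: at line 7 remove [orug] add [nyyp,ano,wuje] -> 14 lines: vzs qvhma eeqg cqol xypn yfc hsrae tdyuq nyyp ano wuje iqcn jzccw jwze
Hunk 2: at line 8 remove [ano] add [gke,gsfoq,miom] -> 16 lines: vzs qvhma eeqg cqol xypn yfc hsrae tdyuq nyyp gke gsfoq miom wuje iqcn jzccw jwze
Hunk 3: at line 1 remove [eeqg] add [nciqe] -> 16 lines: vzs qvhma nciqe cqol xypn yfc hsrae tdyuq nyyp gke gsfoq miom wuje iqcn jzccw jwze
Final line 4: cqol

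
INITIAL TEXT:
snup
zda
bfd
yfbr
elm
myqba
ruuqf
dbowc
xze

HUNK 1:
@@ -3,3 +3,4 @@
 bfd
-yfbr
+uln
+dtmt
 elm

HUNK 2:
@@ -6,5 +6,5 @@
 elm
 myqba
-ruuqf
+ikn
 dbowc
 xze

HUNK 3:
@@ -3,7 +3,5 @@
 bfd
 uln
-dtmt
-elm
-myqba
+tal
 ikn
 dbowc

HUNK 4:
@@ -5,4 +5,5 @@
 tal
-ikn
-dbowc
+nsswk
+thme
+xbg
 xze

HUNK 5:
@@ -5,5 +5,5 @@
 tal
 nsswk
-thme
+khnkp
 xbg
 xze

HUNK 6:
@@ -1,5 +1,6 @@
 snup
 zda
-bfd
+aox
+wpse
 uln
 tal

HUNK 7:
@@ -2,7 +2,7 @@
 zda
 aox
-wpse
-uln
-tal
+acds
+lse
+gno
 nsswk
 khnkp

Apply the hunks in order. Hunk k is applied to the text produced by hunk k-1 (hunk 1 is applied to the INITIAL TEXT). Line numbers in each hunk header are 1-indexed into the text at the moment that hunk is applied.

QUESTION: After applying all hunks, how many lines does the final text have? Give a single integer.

Hunk 1: at line 3 remove [yfbr] add [uln,dtmt] -> 10 lines: snup zda bfd uln dtmt elm myqba ruuqf dbowc xze
Hunk 2: at line 6 remove [ruuqf] add [ikn] -> 10 lines: snup zda bfd uln dtmt elm myqba ikn dbowc xze
Hunk 3: at line 3 remove [dtmt,elm,myqba] add [tal] -> 8 lines: snup zda bfd uln tal ikn dbowc xze
Hunk 4: at line 5 remove [ikn,dbowc] add [nsswk,thme,xbg] -> 9 lines: snup zda bfd uln tal nsswk thme xbg xze
Hunk 5: at line 5 remove [thme] add [khnkp] -> 9 lines: snup zda bfd uln tal nsswk khnkp xbg xze
Hunk 6: at line 1 remove [bfd] add [aox,wpse] -> 10 lines: snup zda aox wpse uln tal nsswk khnkp xbg xze
Hunk 7: at line 2 remove [wpse,uln,tal] add [acds,lse,gno] -> 10 lines: snup zda aox acds lse gno nsswk khnkp xbg xze
Final line count: 10

Answer: 10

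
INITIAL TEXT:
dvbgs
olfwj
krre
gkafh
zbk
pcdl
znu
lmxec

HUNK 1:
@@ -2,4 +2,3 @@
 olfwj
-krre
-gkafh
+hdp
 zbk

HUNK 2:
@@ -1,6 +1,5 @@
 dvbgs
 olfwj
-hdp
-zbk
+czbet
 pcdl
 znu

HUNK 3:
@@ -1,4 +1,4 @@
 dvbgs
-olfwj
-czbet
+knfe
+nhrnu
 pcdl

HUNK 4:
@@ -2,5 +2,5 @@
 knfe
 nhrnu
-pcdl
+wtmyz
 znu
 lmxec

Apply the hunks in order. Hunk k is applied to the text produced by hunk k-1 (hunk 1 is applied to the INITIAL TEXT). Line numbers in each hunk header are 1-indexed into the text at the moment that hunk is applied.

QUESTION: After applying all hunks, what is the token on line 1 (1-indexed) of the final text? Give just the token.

Hunk 1: at line 2 remove [krre,gkafh] add [hdp] -> 7 lines: dvbgs olfwj hdp zbk pcdl znu lmxec
Hunk 2: at line 1 remove [hdp,zbk] add [czbet] -> 6 lines: dvbgs olfwj czbet pcdl znu lmxec
Hunk 3: at line 1 remove [olfwj,czbet] add [knfe,nhrnu] -> 6 lines: dvbgs knfe nhrnu pcdl znu lmxec
Hunk 4: at line 2 remove [pcdl] add [wtmyz] -> 6 lines: dvbgs knfe nhrnu wtmyz znu lmxec
Final line 1: dvbgs

Answer: dvbgs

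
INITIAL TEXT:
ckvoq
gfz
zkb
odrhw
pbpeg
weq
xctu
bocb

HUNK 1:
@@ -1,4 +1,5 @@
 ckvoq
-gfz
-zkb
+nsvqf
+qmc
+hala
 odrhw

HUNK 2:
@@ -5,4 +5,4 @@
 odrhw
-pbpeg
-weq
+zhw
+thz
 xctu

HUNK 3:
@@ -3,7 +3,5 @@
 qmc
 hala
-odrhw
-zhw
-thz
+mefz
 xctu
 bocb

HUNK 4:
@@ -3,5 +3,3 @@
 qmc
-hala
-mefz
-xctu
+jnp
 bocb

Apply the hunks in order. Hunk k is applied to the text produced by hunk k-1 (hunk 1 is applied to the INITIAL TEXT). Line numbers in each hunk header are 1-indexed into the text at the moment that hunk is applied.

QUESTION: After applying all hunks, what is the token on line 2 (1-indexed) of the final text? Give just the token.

Hunk 1: at line 1 remove [gfz,zkb] add [nsvqf,qmc,hala] -> 9 lines: ckvoq nsvqf qmc hala odrhw pbpeg weq xctu bocb
Hunk 2: at line 5 remove [pbpeg,weq] add [zhw,thz] -> 9 lines: ckvoq nsvqf qmc hala odrhw zhw thz xctu bocb
Hunk 3: at line 3 remove [odrhw,zhw,thz] add [mefz] -> 7 lines: ckvoq nsvqf qmc hala mefz xctu bocb
Hunk 4: at line 3 remove [hala,mefz,xctu] add [jnp] -> 5 lines: ckvoq nsvqf qmc jnp bocb
Final line 2: nsvqf

Answer: nsvqf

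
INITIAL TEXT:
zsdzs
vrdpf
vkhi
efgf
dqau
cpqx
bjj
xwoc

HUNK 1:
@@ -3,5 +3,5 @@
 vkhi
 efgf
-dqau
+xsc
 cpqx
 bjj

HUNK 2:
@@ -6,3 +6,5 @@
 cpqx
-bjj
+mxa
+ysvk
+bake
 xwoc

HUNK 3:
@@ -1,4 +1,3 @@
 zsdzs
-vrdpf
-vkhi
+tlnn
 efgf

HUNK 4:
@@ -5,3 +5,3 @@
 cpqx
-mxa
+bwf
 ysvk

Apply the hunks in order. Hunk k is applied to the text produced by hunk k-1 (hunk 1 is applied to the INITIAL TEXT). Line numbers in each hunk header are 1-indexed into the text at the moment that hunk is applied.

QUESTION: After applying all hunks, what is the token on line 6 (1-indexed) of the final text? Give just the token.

Answer: bwf

Derivation:
Hunk 1: at line 3 remove [dqau] add [xsc] -> 8 lines: zsdzs vrdpf vkhi efgf xsc cpqx bjj xwoc
Hunk 2: at line 6 remove [bjj] add [mxa,ysvk,bake] -> 10 lines: zsdzs vrdpf vkhi efgf xsc cpqx mxa ysvk bake xwoc
Hunk 3: at line 1 remove [vrdpf,vkhi] add [tlnn] -> 9 lines: zsdzs tlnn efgf xsc cpqx mxa ysvk bake xwoc
Hunk 4: at line 5 remove [mxa] add [bwf] -> 9 lines: zsdzs tlnn efgf xsc cpqx bwf ysvk bake xwoc
Final line 6: bwf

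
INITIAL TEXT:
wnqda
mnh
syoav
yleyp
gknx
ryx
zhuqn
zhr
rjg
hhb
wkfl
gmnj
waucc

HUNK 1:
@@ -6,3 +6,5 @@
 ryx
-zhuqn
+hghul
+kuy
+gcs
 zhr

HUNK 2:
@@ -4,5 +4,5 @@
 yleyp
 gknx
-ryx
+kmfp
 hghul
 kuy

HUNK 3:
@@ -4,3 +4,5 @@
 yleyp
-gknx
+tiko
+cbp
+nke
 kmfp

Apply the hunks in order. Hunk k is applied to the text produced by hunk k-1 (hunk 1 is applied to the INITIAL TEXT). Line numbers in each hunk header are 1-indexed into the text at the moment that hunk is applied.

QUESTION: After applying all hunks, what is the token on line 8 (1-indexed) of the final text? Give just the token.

Hunk 1: at line 6 remove [zhuqn] add [hghul,kuy,gcs] -> 15 lines: wnqda mnh syoav yleyp gknx ryx hghul kuy gcs zhr rjg hhb wkfl gmnj waucc
Hunk 2: at line 4 remove [ryx] add [kmfp] -> 15 lines: wnqda mnh syoav yleyp gknx kmfp hghul kuy gcs zhr rjg hhb wkfl gmnj waucc
Hunk 3: at line 4 remove [gknx] add [tiko,cbp,nke] -> 17 lines: wnqda mnh syoav yleyp tiko cbp nke kmfp hghul kuy gcs zhr rjg hhb wkfl gmnj waucc
Final line 8: kmfp

Answer: kmfp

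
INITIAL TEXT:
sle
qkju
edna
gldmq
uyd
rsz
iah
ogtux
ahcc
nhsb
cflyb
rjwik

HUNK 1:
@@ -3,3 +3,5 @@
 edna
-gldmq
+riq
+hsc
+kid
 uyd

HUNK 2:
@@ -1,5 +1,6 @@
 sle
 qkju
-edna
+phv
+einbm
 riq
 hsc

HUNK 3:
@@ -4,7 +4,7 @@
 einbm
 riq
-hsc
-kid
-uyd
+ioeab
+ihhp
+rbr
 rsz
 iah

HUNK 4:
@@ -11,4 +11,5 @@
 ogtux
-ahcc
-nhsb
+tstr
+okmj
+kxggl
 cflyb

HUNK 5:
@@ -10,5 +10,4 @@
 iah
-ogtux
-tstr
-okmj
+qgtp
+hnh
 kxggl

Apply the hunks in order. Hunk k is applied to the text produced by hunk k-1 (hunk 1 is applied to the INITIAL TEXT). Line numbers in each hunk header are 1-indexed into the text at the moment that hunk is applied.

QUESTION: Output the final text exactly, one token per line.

Hunk 1: at line 3 remove [gldmq] add [riq,hsc,kid] -> 14 lines: sle qkju edna riq hsc kid uyd rsz iah ogtux ahcc nhsb cflyb rjwik
Hunk 2: at line 1 remove [edna] add [phv,einbm] -> 15 lines: sle qkju phv einbm riq hsc kid uyd rsz iah ogtux ahcc nhsb cflyb rjwik
Hunk 3: at line 4 remove [hsc,kid,uyd] add [ioeab,ihhp,rbr] -> 15 lines: sle qkju phv einbm riq ioeab ihhp rbr rsz iah ogtux ahcc nhsb cflyb rjwik
Hunk 4: at line 11 remove [ahcc,nhsb] add [tstr,okmj,kxggl] -> 16 lines: sle qkju phv einbm riq ioeab ihhp rbr rsz iah ogtux tstr okmj kxggl cflyb rjwik
Hunk 5: at line 10 remove [ogtux,tstr,okmj] add [qgtp,hnh] -> 15 lines: sle qkju phv einbm riq ioeab ihhp rbr rsz iah qgtp hnh kxggl cflyb rjwik

Answer: sle
qkju
phv
einbm
riq
ioeab
ihhp
rbr
rsz
iah
qgtp
hnh
kxggl
cflyb
rjwik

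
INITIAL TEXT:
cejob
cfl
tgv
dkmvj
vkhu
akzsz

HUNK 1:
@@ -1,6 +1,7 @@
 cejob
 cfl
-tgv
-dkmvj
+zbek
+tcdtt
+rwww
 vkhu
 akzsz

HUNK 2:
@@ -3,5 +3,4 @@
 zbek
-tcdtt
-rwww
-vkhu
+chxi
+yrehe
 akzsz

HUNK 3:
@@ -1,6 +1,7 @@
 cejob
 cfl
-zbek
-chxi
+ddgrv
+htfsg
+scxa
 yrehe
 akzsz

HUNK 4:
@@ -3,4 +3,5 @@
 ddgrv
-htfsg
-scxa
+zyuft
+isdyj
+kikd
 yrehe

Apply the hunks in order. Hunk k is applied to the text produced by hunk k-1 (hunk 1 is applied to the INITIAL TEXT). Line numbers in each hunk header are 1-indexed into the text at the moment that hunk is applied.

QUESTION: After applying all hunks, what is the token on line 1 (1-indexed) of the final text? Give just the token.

Hunk 1: at line 1 remove [tgv,dkmvj] add [zbek,tcdtt,rwww] -> 7 lines: cejob cfl zbek tcdtt rwww vkhu akzsz
Hunk 2: at line 3 remove [tcdtt,rwww,vkhu] add [chxi,yrehe] -> 6 lines: cejob cfl zbek chxi yrehe akzsz
Hunk 3: at line 1 remove [zbek,chxi] add [ddgrv,htfsg,scxa] -> 7 lines: cejob cfl ddgrv htfsg scxa yrehe akzsz
Hunk 4: at line 3 remove [htfsg,scxa] add [zyuft,isdyj,kikd] -> 8 lines: cejob cfl ddgrv zyuft isdyj kikd yrehe akzsz
Final line 1: cejob

Answer: cejob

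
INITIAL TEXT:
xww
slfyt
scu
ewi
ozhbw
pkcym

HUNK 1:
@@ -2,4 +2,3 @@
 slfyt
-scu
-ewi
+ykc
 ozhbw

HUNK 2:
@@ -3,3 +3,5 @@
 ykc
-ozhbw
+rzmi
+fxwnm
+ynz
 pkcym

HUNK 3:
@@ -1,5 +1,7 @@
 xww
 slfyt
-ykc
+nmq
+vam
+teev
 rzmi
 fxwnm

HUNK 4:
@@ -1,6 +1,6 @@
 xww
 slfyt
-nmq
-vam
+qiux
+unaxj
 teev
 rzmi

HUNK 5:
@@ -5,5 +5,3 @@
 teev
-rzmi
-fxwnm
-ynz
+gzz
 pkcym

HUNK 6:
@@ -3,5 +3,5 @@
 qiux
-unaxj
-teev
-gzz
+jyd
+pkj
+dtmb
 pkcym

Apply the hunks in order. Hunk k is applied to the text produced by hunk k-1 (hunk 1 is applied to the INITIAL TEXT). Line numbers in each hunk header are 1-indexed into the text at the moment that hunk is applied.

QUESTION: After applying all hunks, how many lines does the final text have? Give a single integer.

Hunk 1: at line 2 remove [scu,ewi] add [ykc] -> 5 lines: xww slfyt ykc ozhbw pkcym
Hunk 2: at line 3 remove [ozhbw] add [rzmi,fxwnm,ynz] -> 7 lines: xww slfyt ykc rzmi fxwnm ynz pkcym
Hunk 3: at line 1 remove [ykc] add [nmq,vam,teev] -> 9 lines: xww slfyt nmq vam teev rzmi fxwnm ynz pkcym
Hunk 4: at line 1 remove [nmq,vam] add [qiux,unaxj] -> 9 lines: xww slfyt qiux unaxj teev rzmi fxwnm ynz pkcym
Hunk 5: at line 5 remove [rzmi,fxwnm,ynz] add [gzz] -> 7 lines: xww slfyt qiux unaxj teev gzz pkcym
Hunk 6: at line 3 remove [unaxj,teev,gzz] add [jyd,pkj,dtmb] -> 7 lines: xww slfyt qiux jyd pkj dtmb pkcym
Final line count: 7

Answer: 7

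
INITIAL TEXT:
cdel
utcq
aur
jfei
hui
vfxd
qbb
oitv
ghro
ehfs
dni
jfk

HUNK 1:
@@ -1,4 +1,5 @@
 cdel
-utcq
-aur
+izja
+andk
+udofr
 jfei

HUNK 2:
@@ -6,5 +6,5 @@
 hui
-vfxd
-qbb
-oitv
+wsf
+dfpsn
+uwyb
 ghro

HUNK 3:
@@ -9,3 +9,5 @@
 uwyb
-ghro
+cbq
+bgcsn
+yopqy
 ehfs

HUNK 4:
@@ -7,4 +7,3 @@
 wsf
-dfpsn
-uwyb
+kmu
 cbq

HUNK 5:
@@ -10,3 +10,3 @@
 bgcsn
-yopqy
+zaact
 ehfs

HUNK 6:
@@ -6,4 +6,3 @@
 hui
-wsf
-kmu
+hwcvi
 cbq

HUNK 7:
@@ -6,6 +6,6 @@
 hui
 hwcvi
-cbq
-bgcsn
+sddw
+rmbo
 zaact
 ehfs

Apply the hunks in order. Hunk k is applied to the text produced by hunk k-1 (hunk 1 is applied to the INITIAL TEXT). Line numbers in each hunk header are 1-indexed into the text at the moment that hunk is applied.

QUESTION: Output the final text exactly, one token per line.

Hunk 1: at line 1 remove [utcq,aur] add [izja,andk,udofr] -> 13 lines: cdel izja andk udofr jfei hui vfxd qbb oitv ghro ehfs dni jfk
Hunk 2: at line 6 remove [vfxd,qbb,oitv] add [wsf,dfpsn,uwyb] -> 13 lines: cdel izja andk udofr jfei hui wsf dfpsn uwyb ghro ehfs dni jfk
Hunk 3: at line 9 remove [ghro] add [cbq,bgcsn,yopqy] -> 15 lines: cdel izja andk udofr jfei hui wsf dfpsn uwyb cbq bgcsn yopqy ehfs dni jfk
Hunk 4: at line 7 remove [dfpsn,uwyb] add [kmu] -> 14 lines: cdel izja andk udofr jfei hui wsf kmu cbq bgcsn yopqy ehfs dni jfk
Hunk 5: at line 10 remove [yopqy] add [zaact] -> 14 lines: cdel izja andk udofr jfei hui wsf kmu cbq bgcsn zaact ehfs dni jfk
Hunk 6: at line 6 remove [wsf,kmu] add [hwcvi] -> 13 lines: cdel izja andk udofr jfei hui hwcvi cbq bgcsn zaact ehfs dni jfk
Hunk 7: at line 6 remove [cbq,bgcsn] add [sddw,rmbo] -> 13 lines: cdel izja andk udofr jfei hui hwcvi sddw rmbo zaact ehfs dni jfk

Answer: cdel
izja
andk
udofr
jfei
hui
hwcvi
sddw
rmbo
zaact
ehfs
dni
jfk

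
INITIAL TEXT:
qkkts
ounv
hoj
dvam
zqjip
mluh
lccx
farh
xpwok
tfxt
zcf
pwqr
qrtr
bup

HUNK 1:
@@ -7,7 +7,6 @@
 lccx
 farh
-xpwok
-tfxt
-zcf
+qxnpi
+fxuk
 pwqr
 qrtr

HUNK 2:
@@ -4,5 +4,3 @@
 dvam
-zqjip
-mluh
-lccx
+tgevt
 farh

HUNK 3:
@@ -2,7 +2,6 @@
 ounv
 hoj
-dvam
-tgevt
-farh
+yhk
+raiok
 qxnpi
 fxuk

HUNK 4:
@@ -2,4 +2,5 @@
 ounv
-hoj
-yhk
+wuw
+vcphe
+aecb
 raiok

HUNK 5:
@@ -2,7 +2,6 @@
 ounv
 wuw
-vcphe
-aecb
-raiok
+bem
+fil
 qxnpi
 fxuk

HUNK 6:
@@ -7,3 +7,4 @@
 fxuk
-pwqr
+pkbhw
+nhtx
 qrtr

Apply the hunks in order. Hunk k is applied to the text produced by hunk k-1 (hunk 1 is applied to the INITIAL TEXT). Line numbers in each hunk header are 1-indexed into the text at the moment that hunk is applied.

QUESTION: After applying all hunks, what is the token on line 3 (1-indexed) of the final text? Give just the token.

Answer: wuw

Derivation:
Hunk 1: at line 7 remove [xpwok,tfxt,zcf] add [qxnpi,fxuk] -> 13 lines: qkkts ounv hoj dvam zqjip mluh lccx farh qxnpi fxuk pwqr qrtr bup
Hunk 2: at line 4 remove [zqjip,mluh,lccx] add [tgevt] -> 11 lines: qkkts ounv hoj dvam tgevt farh qxnpi fxuk pwqr qrtr bup
Hunk 3: at line 2 remove [dvam,tgevt,farh] add [yhk,raiok] -> 10 lines: qkkts ounv hoj yhk raiok qxnpi fxuk pwqr qrtr bup
Hunk 4: at line 2 remove [hoj,yhk] add [wuw,vcphe,aecb] -> 11 lines: qkkts ounv wuw vcphe aecb raiok qxnpi fxuk pwqr qrtr bup
Hunk 5: at line 2 remove [vcphe,aecb,raiok] add [bem,fil] -> 10 lines: qkkts ounv wuw bem fil qxnpi fxuk pwqr qrtr bup
Hunk 6: at line 7 remove [pwqr] add [pkbhw,nhtx] -> 11 lines: qkkts ounv wuw bem fil qxnpi fxuk pkbhw nhtx qrtr bup
Final line 3: wuw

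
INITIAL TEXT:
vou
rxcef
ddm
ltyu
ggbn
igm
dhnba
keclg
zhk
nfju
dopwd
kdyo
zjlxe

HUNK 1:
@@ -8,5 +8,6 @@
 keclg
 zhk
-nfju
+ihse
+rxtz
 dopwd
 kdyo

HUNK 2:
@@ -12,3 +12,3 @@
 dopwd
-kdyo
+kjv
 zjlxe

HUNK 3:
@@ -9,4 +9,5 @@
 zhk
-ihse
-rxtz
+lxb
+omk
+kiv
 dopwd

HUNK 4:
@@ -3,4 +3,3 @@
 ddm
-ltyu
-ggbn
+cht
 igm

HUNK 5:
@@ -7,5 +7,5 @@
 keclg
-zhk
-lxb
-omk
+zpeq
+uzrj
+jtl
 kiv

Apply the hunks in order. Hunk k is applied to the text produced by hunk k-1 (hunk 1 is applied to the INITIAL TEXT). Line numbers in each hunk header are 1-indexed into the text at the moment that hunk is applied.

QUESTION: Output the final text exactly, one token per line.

Answer: vou
rxcef
ddm
cht
igm
dhnba
keclg
zpeq
uzrj
jtl
kiv
dopwd
kjv
zjlxe

Derivation:
Hunk 1: at line 8 remove [nfju] add [ihse,rxtz] -> 14 lines: vou rxcef ddm ltyu ggbn igm dhnba keclg zhk ihse rxtz dopwd kdyo zjlxe
Hunk 2: at line 12 remove [kdyo] add [kjv] -> 14 lines: vou rxcef ddm ltyu ggbn igm dhnba keclg zhk ihse rxtz dopwd kjv zjlxe
Hunk 3: at line 9 remove [ihse,rxtz] add [lxb,omk,kiv] -> 15 lines: vou rxcef ddm ltyu ggbn igm dhnba keclg zhk lxb omk kiv dopwd kjv zjlxe
Hunk 4: at line 3 remove [ltyu,ggbn] add [cht] -> 14 lines: vou rxcef ddm cht igm dhnba keclg zhk lxb omk kiv dopwd kjv zjlxe
Hunk 5: at line 7 remove [zhk,lxb,omk] add [zpeq,uzrj,jtl] -> 14 lines: vou rxcef ddm cht igm dhnba keclg zpeq uzrj jtl kiv dopwd kjv zjlxe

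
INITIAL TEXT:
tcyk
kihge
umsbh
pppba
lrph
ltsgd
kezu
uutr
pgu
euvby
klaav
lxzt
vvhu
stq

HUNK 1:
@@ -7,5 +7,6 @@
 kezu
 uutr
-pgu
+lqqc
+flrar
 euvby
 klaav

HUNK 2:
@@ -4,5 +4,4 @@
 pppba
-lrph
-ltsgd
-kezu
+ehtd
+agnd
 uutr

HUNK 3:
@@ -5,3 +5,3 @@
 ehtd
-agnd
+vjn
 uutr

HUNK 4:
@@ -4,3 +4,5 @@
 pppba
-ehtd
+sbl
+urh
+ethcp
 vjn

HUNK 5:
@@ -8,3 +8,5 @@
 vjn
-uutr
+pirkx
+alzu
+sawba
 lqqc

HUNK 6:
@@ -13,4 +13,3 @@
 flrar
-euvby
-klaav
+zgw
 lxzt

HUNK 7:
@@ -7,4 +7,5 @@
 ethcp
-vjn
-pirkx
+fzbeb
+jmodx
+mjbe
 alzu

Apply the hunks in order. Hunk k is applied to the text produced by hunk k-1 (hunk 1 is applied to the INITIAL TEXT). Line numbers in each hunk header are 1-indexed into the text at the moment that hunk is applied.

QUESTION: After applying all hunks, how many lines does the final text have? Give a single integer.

Hunk 1: at line 7 remove [pgu] add [lqqc,flrar] -> 15 lines: tcyk kihge umsbh pppba lrph ltsgd kezu uutr lqqc flrar euvby klaav lxzt vvhu stq
Hunk 2: at line 4 remove [lrph,ltsgd,kezu] add [ehtd,agnd] -> 14 lines: tcyk kihge umsbh pppba ehtd agnd uutr lqqc flrar euvby klaav lxzt vvhu stq
Hunk 3: at line 5 remove [agnd] add [vjn] -> 14 lines: tcyk kihge umsbh pppba ehtd vjn uutr lqqc flrar euvby klaav lxzt vvhu stq
Hunk 4: at line 4 remove [ehtd] add [sbl,urh,ethcp] -> 16 lines: tcyk kihge umsbh pppba sbl urh ethcp vjn uutr lqqc flrar euvby klaav lxzt vvhu stq
Hunk 5: at line 8 remove [uutr] add [pirkx,alzu,sawba] -> 18 lines: tcyk kihge umsbh pppba sbl urh ethcp vjn pirkx alzu sawba lqqc flrar euvby klaav lxzt vvhu stq
Hunk 6: at line 13 remove [euvby,klaav] add [zgw] -> 17 lines: tcyk kihge umsbh pppba sbl urh ethcp vjn pirkx alzu sawba lqqc flrar zgw lxzt vvhu stq
Hunk 7: at line 7 remove [vjn,pirkx] add [fzbeb,jmodx,mjbe] -> 18 lines: tcyk kihge umsbh pppba sbl urh ethcp fzbeb jmodx mjbe alzu sawba lqqc flrar zgw lxzt vvhu stq
Final line count: 18

Answer: 18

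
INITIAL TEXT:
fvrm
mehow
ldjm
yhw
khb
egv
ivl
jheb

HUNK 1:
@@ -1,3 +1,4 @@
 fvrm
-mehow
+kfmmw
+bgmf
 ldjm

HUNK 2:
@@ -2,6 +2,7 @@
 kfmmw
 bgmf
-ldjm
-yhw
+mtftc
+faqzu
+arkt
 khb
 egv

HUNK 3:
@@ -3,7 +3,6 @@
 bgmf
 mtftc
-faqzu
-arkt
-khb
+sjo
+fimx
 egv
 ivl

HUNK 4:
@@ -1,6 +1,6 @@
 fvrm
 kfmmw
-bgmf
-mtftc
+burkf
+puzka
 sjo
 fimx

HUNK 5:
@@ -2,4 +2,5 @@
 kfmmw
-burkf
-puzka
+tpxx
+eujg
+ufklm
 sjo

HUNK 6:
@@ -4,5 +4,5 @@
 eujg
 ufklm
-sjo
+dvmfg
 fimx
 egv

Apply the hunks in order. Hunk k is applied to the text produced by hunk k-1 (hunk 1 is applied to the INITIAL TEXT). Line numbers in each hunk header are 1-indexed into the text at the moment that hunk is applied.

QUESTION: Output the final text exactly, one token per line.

Answer: fvrm
kfmmw
tpxx
eujg
ufklm
dvmfg
fimx
egv
ivl
jheb

Derivation:
Hunk 1: at line 1 remove [mehow] add [kfmmw,bgmf] -> 9 lines: fvrm kfmmw bgmf ldjm yhw khb egv ivl jheb
Hunk 2: at line 2 remove [ldjm,yhw] add [mtftc,faqzu,arkt] -> 10 lines: fvrm kfmmw bgmf mtftc faqzu arkt khb egv ivl jheb
Hunk 3: at line 3 remove [faqzu,arkt,khb] add [sjo,fimx] -> 9 lines: fvrm kfmmw bgmf mtftc sjo fimx egv ivl jheb
Hunk 4: at line 1 remove [bgmf,mtftc] add [burkf,puzka] -> 9 lines: fvrm kfmmw burkf puzka sjo fimx egv ivl jheb
Hunk 5: at line 2 remove [burkf,puzka] add [tpxx,eujg,ufklm] -> 10 lines: fvrm kfmmw tpxx eujg ufklm sjo fimx egv ivl jheb
Hunk 6: at line 4 remove [sjo] add [dvmfg] -> 10 lines: fvrm kfmmw tpxx eujg ufklm dvmfg fimx egv ivl jheb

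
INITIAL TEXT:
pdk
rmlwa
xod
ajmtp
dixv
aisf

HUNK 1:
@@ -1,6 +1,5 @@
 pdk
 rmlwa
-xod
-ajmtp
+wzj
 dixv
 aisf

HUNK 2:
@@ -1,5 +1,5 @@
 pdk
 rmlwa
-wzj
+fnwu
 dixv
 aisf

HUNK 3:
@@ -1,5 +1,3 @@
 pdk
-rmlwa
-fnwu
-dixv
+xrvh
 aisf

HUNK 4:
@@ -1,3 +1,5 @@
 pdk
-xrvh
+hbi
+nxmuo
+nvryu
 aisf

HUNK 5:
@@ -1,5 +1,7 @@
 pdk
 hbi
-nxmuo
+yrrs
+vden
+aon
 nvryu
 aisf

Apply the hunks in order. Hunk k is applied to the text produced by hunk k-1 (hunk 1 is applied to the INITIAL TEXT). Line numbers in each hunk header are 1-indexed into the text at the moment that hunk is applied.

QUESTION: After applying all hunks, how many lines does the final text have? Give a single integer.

Answer: 7

Derivation:
Hunk 1: at line 1 remove [xod,ajmtp] add [wzj] -> 5 lines: pdk rmlwa wzj dixv aisf
Hunk 2: at line 1 remove [wzj] add [fnwu] -> 5 lines: pdk rmlwa fnwu dixv aisf
Hunk 3: at line 1 remove [rmlwa,fnwu,dixv] add [xrvh] -> 3 lines: pdk xrvh aisf
Hunk 4: at line 1 remove [xrvh] add [hbi,nxmuo,nvryu] -> 5 lines: pdk hbi nxmuo nvryu aisf
Hunk 5: at line 1 remove [nxmuo] add [yrrs,vden,aon] -> 7 lines: pdk hbi yrrs vden aon nvryu aisf
Final line count: 7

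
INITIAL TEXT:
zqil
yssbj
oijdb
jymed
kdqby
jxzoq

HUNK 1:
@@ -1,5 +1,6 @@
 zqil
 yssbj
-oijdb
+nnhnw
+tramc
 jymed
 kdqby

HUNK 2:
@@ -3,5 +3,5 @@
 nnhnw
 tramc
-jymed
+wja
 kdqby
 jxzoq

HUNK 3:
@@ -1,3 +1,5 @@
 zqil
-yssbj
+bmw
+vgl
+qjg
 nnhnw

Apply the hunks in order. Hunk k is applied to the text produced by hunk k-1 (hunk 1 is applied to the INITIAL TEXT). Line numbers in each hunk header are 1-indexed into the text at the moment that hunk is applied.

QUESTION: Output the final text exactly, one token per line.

Answer: zqil
bmw
vgl
qjg
nnhnw
tramc
wja
kdqby
jxzoq

Derivation:
Hunk 1: at line 1 remove [oijdb] add [nnhnw,tramc] -> 7 lines: zqil yssbj nnhnw tramc jymed kdqby jxzoq
Hunk 2: at line 3 remove [jymed] add [wja] -> 7 lines: zqil yssbj nnhnw tramc wja kdqby jxzoq
Hunk 3: at line 1 remove [yssbj] add [bmw,vgl,qjg] -> 9 lines: zqil bmw vgl qjg nnhnw tramc wja kdqby jxzoq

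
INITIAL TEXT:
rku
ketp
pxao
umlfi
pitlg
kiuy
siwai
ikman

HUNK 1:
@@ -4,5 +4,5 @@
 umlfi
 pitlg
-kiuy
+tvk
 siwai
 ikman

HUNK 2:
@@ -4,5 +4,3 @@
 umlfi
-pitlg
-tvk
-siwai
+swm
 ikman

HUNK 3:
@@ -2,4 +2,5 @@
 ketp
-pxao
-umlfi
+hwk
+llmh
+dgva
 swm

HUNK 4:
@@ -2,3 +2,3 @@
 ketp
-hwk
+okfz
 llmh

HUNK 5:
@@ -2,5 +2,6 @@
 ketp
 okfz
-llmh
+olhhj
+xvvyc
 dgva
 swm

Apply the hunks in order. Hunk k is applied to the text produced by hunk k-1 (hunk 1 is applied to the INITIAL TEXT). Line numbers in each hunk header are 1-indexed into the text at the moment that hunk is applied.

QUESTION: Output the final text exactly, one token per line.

Answer: rku
ketp
okfz
olhhj
xvvyc
dgva
swm
ikman

Derivation:
Hunk 1: at line 4 remove [kiuy] add [tvk] -> 8 lines: rku ketp pxao umlfi pitlg tvk siwai ikman
Hunk 2: at line 4 remove [pitlg,tvk,siwai] add [swm] -> 6 lines: rku ketp pxao umlfi swm ikman
Hunk 3: at line 2 remove [pxao,umlfi] add [hwk,llmh,dgva] -> 7 lines: rku ketp hwk llmh dgva swm ikman
Hunk 4: at line 2 remove [hwk] add [okfz] -> 7 lines: rku ketp okfz llmh dgva swm ikman
Hunk 5: at line 2 remove [llmh] add [olhhj,xvvyc] -> 8 lines: rku ketp okfz olhhj xvvyc dgva swm ikman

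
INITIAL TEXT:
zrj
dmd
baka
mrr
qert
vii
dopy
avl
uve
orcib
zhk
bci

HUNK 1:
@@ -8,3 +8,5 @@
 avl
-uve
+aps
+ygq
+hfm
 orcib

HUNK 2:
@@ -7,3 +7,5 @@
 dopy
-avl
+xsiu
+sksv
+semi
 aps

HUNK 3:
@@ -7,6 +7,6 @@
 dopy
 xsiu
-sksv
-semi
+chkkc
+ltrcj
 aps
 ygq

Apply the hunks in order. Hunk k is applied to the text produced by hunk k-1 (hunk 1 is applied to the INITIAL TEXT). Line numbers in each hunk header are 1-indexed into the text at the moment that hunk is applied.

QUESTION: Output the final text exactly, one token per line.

Answer: zrj
dmd
baka
mrr
qert
vii
dopy
xsiu
chkkc
ltrcj
aps
ygq
hfm
orcib
zhk
bci

Derivation:
Hunk 1: at line 8 remove [uve] add [aps,ygq,hfm] -> 14 lines: zrj dmd baka mrr qert vii dopy avl aps ygq hfm orcib zhk bci
Hunk 2: at line 7 remove [avl] add [xsiu,sksv,semi] -> 16 lines: zrj dmd baka mrr qert vii dopy xsiu sksv semi aps ygq hfm orcib zhk bci
Hunk 3: at line 7 remove [sksv,semi] add [chkkc,ltrcj] -> 16 lines: zrj dmd baka mrr qert vii dopy xsiu chkkc ltrcj aps ygq hfm orcib zhk bci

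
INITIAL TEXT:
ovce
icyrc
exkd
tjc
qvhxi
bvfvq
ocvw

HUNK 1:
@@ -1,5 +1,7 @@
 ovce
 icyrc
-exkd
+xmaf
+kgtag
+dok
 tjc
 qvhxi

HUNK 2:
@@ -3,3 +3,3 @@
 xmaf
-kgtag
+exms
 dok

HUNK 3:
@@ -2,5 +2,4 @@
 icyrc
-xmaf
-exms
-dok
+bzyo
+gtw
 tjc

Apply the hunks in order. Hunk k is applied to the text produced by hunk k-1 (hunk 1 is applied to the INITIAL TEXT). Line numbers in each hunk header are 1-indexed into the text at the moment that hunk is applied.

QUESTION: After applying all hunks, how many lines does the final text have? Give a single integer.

Hunk 1: at line 1 remove [exkd] add [xmaf,kgtag,dok] -> 9 lines: ovce icyrc xmaf kgtag dok tjc qvhxi bvfvq ocvw
Hunk 2: at line 3 remove [kgtag] add [exms] -> 9 lines: ovce icyrc xmaf exms dok tjc qvhxi bvfvq ocvw
Hunk 3: at line 2 remove [xmaf,exms,dok] add [bzyo,gtw] -> 8 lines: ovce icyrc bzyo gtw tjc qvhxi bvfvq ocvw
Final line count: 8

Answer: 8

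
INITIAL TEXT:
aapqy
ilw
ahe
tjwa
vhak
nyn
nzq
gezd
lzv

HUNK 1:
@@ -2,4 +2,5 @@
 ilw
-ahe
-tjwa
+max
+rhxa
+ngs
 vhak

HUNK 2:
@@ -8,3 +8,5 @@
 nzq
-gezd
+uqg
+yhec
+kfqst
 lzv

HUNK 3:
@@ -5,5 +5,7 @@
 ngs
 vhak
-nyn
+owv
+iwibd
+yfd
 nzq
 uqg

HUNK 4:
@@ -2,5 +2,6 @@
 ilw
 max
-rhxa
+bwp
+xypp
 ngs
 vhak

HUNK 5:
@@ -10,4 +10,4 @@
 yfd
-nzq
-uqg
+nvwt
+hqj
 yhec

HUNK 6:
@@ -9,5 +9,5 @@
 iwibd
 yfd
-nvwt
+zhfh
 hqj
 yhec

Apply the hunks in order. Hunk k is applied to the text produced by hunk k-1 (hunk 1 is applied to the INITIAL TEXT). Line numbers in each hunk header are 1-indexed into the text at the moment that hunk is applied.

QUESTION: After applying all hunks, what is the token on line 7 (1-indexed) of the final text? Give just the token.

Answer: vhak

Derivation:
Hunk 1: at line 2 remove [ahe,tjwa] add [max,rhxa,ngs] -> 10 lines: aapqy ilw max rhxa ngs vhak nyn nzq gezd lzv
Hunk 2: at line 8 remove [gezd] add [uqg,yhec,kfqst] -> 12 lines: aapqy ilw max rhxa ngs vhak nyn nzq uqg yhec kfqst lzv
Hunk 3: at line 5 remove [nyn] add [owv,iwibd,yfd] -> 14 lines: aapqy ilw max rhxa ngs vhak owv iwibd yfd nzq uqg yhec kfqst lzv
Hunk 4: at line 2 remove [rhxa] add [bwp,xypp] -> 15 lines: aapqy ilw max bwp xypp ngs vhak owv iwibd yfd nzq uqg yhec kfqst lzv
Hunk 5: at line 10 remove [nzq,uqg] add [nvwt,hqj] -> 15 lines: aapqy ilw max bwp xypp ngs vhak owv iwibd yfd nvwt hqj yhec kfqst lzv
Hunk 6: at line 9 remove [nvwt] add [zhfh] -> 15 lines: aapqy ilw max bwp xypp ngs vhak owv iwibd yfd zhfh hqj yhec kfqst lzv
Final line 7: vhak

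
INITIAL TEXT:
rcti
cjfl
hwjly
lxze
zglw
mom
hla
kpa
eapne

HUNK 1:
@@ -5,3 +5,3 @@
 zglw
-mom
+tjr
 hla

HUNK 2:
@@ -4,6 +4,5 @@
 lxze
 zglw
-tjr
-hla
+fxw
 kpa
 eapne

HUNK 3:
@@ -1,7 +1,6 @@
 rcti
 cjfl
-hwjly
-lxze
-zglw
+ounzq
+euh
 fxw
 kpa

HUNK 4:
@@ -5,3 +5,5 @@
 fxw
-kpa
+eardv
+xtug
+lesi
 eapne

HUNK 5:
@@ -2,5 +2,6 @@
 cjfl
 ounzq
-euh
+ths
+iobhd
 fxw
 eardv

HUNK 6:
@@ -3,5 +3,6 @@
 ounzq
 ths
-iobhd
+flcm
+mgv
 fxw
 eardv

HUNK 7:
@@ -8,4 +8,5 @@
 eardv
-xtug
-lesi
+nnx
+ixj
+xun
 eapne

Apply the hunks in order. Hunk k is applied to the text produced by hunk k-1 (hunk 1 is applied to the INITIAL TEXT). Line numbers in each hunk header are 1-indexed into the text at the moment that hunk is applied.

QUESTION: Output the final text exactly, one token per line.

Answer: rcti
cjfl
ounzq
ths
flcm
mgv
fxw
eardv
nnx
ixj
xun
eapne

Derivation:
Hunk 1: at line 5 remove [mom] add [tjr] -> 9 lines: rcti cjfl hwjly lxze zglw tjr hla kpa eapne
Hunk 2: at line 4 remove [tjr,hla] add [fxw] -> 8 lines: rcti cjfl hwjly lxze zglw fxw kpa eapne
Hunk 3: at line 1 remove [hwjly,lxze,zglw] add [ounzq,euh] -> 7 lines: rcti cjfl ounzq euh fxw kpa eapne
Hunk 4: at line 5 remove [kpa] add [eardv,xtug,lesi] -> 9 lines: rcti cjfl ounzq euh fxw eardv xtug lesi eapne
Hunk 5: at line 2 remove [euh] add [ths,iobhd] -> 10 lines: rcti cjfl ounzq ths iobhd fxw eardv xtug lesi eapne
Hunk 6: at line 3 remove [iobhd] add [flcm,mgv] -> 11 lines: rcti cjfl ounzq ths flcm mgv fxw eardv xtug lesi eapne
Hunk 7: at line 8 remove [xtug,lesi] add [nnx,ixj,xun] -> 12 lines: rcti cjfl ounzq ths flcm mgv fxw eardv nnx ixj xun eapne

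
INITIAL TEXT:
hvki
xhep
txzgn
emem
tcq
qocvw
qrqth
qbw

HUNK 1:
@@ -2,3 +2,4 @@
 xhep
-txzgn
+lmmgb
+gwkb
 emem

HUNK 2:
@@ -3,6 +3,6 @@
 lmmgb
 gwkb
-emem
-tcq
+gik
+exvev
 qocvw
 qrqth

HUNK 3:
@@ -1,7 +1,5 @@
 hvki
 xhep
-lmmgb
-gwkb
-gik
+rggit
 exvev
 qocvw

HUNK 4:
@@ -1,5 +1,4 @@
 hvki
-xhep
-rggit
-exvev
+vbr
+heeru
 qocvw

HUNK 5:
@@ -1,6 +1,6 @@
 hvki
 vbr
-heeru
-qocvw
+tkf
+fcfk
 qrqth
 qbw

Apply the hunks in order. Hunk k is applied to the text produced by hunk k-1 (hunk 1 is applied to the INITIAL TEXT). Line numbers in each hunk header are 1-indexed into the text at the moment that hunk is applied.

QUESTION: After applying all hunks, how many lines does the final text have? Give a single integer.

Hunk 1: at line 2 remove [txzgn] add [lmmgb,gwkb] -> 9 lines: hvki xhep lmmgb gwkb emem tcq qocvw qrqth qbw
Hunk 2: at line 3 remove [emem,tcq] add [gik,exvev] -> 9 lines: hvki xhep lmmgb gwkb gik exvev qocvw qrqth qbw
Hunk 3: at line 1 remove [lmmgb,gwkb,gik] add [rggit] -> 7 lines: hvki xhep rggit exvev qocvw qrqth qbw
Hunk 4: at line 1 remove [xhep,rggit,exvev] add [vbr,heeru] -> 6 lines: hvki vbr heeru qocvw qrqth qbw
Hunk 5: at line 1 remove [heeru,qocvw] add [tkf,fcfk] -> 6 lines: hvki vbr tkf fcfk qrqth qbw
Final line count: 6

Answer: 6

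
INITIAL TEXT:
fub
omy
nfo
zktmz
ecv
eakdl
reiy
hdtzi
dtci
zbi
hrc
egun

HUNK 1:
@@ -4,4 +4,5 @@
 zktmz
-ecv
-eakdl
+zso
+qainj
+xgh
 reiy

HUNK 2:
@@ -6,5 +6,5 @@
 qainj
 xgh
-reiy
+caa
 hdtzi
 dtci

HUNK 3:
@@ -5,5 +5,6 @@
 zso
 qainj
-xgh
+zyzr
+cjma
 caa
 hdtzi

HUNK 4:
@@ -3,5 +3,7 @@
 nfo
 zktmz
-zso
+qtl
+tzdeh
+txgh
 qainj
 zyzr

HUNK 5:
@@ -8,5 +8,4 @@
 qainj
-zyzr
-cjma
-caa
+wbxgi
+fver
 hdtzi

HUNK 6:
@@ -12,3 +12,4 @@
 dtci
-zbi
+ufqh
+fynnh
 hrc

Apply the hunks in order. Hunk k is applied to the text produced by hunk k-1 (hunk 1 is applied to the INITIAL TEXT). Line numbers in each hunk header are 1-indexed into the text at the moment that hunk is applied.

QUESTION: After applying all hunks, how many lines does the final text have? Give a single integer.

Hunk 1: at line 4 remove [ecv,eakdl] add [zso,qainj,xgh] -> 13 lines: fub omy nfo zktmz zso qainj xgh reiy hdtzi dtci zbi hrc egun
Hunk 2: at line 6 remove [reiy] add [caa] -> 13 lines: fub omy nfo zktmz zso qainj xgh caa hdtzi dtci zbi hrc egun
Hunk 3: at line 5 remove [xgh] add [zyzr,cjma] -> 14 lines: fub omy nfo zktmz zso qainj zyzr cjma caa hdtzi dtci zbi hrc egun
Hunk 4: at line 3 remove [zso] add [qtl,tzdeh,txgh] -> 16 lines: fub omy nfo zktmz qtl tzdeh txgh qainj zyzr cjma caa hdtzi dtci zbi hrc egun
Hunk 5: at line 8 remove [zyzr,cjma,caa] add [wbxgi,fver] -> 15 lines: fub omy nfo zktmz qtl tzdeh txgh qainj wbxgi fver hdtzi dtci zbi hrc egun
Hunk 6: at line 12 remove [zbi] add [ufqh,fynnh] -> 16 lines: fub omy nfo zktmz qtl tzdeh txgh qainj wbxgi fver hdtzi dtci ufqh fynnh hrc egun
Final line count: 16

Answer: 16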